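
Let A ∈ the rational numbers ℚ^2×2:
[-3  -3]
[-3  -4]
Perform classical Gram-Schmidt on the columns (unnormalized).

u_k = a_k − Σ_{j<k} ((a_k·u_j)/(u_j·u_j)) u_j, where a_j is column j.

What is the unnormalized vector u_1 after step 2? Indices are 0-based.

u_1 = (1/2, -1/2)

Step 1: u_0 = a_0 = (-3, -3).
Step 2: u_1 = a_1 − (7/6)·u_0 = (1/2, -1/2).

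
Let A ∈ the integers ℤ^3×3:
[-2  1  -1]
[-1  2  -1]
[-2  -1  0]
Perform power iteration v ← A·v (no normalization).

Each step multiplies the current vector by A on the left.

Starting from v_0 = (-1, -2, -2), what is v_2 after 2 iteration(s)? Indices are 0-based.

v_2 = (-9, -8, -3)

v_0 = (-1, -2, -2).
v_1 = A·v_0 = (2, -1, 4).
v_2 = A·v_1 = (-9, -8, -3).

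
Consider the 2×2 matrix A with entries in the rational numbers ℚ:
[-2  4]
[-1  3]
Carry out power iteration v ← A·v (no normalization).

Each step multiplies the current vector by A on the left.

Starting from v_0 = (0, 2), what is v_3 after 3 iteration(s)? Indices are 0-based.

v_3 = (24, 22)

v_0 = (0, 2).
v_1 = A·v_0 = (8, 6).
v_2 = A·v_1 = (8, 10).
v_3 = A·v_2 = (24, 22).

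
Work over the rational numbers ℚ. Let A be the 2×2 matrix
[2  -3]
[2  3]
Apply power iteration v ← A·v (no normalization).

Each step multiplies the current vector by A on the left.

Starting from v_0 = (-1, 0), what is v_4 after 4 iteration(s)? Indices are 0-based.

v_4 = (146, -10)

v_0 = (-1, 0).
v_1 = A·v_0 = (-2, -2).
v_2 = A·v_1 = (2, -10).
v_3 = A·v_2 = (34, -26).
v_4 = A·v_3 = (146, -10).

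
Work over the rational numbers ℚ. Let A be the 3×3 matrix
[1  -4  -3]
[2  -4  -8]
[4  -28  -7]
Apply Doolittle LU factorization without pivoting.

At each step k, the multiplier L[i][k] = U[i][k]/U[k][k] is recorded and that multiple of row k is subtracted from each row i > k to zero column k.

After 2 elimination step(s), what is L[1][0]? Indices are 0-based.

Step 1: pivot at (0,0) is 1.
  row1 ← row1 − (2)·row0  ⇒  L[1][0]=2, U row1=(0, 4, -2)
  row2 ← row2 − (4)·row0  ⇒  L[2][0]=4, U row2=(0, -12, 5)
Step 2: pivot at (1,1) is 4.
  row2 ← row2 − (-3)·row1  ⇒  L[2][1]=-3, U row2=(0, 0, -1)

L[1][0] = 2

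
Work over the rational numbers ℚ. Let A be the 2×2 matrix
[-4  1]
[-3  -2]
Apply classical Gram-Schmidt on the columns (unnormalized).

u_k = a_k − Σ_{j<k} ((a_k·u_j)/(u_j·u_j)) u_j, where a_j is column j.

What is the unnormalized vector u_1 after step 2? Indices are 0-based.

u_1 = (33/25, -44/25)

Step 1: u_0 = a_0 = (-4, -3).
Step 2: u_1 = a_1 − (2/25)·u_0 = (33/25, -44/25).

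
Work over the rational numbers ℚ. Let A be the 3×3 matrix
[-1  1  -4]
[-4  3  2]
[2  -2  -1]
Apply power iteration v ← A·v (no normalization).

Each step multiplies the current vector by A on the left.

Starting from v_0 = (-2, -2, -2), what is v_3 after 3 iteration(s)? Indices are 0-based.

v_0 = (-2, -2, -2).
v_1 = A·v_0 = (8, -2, 2).
v_2 = A·v_1 = (-18, -34, 18).
v_3 = A·v_2 = (-88, 6, 14).

v_3 = (-88, 6, 14)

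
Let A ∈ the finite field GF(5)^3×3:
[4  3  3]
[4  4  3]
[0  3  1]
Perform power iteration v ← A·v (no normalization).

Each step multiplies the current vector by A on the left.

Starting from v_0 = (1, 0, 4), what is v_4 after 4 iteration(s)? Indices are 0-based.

v_4 = (0, 2, 3)

v_0 = (1, 0, 4).
v_1 = A·v_0 = (1, 1, 4).
v_2 = A·v_1 = (4, 0, 2).
v_3 = A·v_2 = (2, 2, 2).
v_4 = A·v_3 = (0, 2, 3).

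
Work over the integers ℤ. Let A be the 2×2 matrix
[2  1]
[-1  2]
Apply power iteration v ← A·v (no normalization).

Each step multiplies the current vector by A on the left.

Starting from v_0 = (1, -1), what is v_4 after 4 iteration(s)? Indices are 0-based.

v_4 = (-31, -17)

v_0 = (1, -1).
v_1 = A·v_0 = (1, -3).
v_2 = A·v_1 = (-1, -7).
v_3 = A·v_2 = (-9, -13).
v_4 = A·v_3 = (-31, -17).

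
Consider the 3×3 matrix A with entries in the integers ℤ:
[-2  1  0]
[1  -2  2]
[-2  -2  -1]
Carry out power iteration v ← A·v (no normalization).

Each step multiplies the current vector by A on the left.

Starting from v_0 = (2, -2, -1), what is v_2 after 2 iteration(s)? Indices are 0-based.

v_2 = (16, -12, 3)

v_0 = (2, -2, -1).
v_1 = A·v_0 = (-6, 4, 1).
v_2 = A·v_1 = (16, -12, 3).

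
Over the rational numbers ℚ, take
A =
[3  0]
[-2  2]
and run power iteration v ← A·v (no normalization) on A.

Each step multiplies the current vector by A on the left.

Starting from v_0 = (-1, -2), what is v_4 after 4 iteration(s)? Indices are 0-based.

v_4 = (-81, 98)

v_0 = (-1, -2).
v_1 = A·v_0 = (-3, -2).
v_2 = A·v_1 = (-9, 2).
v_3 = A·v_2 = (-27, 22).
v_4 = A·v_3 = (-81, 98).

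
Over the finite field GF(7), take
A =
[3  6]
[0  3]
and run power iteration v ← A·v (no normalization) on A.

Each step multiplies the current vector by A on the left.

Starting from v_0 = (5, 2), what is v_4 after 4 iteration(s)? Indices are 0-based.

v_4 = (0, 1)

v_0 = (5, 2).
v_1 = A·v_0 = (6, 6).
v_2 = A·v_1 = (5, 4).
v_3 = A·v_2 = (4, 5).
v_4 = A·v_3 = (0, 1).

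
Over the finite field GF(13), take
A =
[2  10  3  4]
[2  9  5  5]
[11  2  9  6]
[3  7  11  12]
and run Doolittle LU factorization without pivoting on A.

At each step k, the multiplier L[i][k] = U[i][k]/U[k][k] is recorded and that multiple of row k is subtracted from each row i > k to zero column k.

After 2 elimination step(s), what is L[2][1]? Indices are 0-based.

L[2][1] = 1

k=0: U[0][0]=2
  eliminate (1,0): mult=1, new row 1: (0, 12, 2, 1); set L[1][0]=1
  eliminate (2,0): mult=12, new row 2: (0, 12, 12, 10); set L[2][0]=12
  eliminate (3,0): mult=8, new row 3: (0, 5, 0, 6); set L[3][0]=8
k=1: U[1][1]=12
  eliminate (2,1): mult=1, new row 2: (0, 0, 10, 9); set L[2][1]=1
  eliminate (3,1): mult=8, new row 3: (0, 0, 10, 11); set L[3][1]=8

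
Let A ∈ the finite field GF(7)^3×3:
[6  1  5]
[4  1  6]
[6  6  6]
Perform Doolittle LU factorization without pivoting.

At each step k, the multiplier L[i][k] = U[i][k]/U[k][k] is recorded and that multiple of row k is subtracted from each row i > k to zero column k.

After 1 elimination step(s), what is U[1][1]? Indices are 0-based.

k=0: U[0][0]=6
  eliminate (1,0): mult=3, new row 1: (0, 5, 5); set L[1][0]=3
  eliminate (2,0): mult=1, new row 2: (0, 5, 1); set L[2][0]=1

U[1][1] = 5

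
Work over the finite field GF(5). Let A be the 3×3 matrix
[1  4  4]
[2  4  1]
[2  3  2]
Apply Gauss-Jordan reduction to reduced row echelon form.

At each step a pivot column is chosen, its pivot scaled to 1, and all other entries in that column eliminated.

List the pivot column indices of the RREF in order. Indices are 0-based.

[1] R0 /= 1  ⇒  (1, 4, 4)
     R1 -= 2·R0  ⇒  (0, 1, 3)
     R2 -= 2·R0  ⇒  (0, 0, 4)
[2] R1 /= 1  ⇒  (0, 1, 3)
     R0 -= 4·R1  ⇒  (1, 0, 2)
[3] R2 /= 4  ⇒  (0, 0, 1)
     R0 -= 2·R2  ⇒  (1, 0, 0)
     R1 -= 3·R2  ⇒  (0, 1, 0)

pivot columns: 0, 1, 2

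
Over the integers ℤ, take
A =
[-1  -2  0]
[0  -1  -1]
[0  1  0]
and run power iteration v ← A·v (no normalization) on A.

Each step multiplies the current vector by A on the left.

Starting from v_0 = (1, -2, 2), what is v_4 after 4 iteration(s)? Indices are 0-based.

v_0 = (1, -2, 2).
v_1 = A·v_0 = (3, 0, -2).
v_2 = A·v_1 = (-3, 2, 0).
v_3 = A·v_2 = (-1, -2, 2).
v_4 = A·v_3 = (5, 0, -2).

v_4 = (5, 0, -2)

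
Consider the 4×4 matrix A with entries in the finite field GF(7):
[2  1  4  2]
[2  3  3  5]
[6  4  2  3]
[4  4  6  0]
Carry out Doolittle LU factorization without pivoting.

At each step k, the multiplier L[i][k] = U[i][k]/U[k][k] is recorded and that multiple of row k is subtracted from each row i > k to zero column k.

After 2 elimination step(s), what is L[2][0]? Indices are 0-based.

Step 1: pivot at (0,0) is 2.
  row1 ← row1 − (1)·row0  ⇒  L[1][0]=1, U row1=(0, 2, 6, 3)
  row2 ← row2 − (3)·row0  ⇒  L[2][0]=3, U row2=(0, 1, 4, 4)
  row3 ← row3 − (2)·row0  ⇒  L[3][0]=2, U row3=(0, 2, 5, 3)
Step 2: pivot at (1,1) is 2.
  row2 ← row2 − (4)·row1  ⇒  L[2][1]=4, U row2=(0, 0, 1, 6)
  row3 ← row3 − (1)·row1  ⇒  L[3][1]=1, U row3=(0, 0, 6, 0)

L[2][0] = 3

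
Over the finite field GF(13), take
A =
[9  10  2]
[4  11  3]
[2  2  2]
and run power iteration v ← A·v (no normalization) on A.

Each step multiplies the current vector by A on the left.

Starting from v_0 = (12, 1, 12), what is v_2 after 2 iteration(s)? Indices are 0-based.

v_2 = (1, 8, 2)

v_0 = (12, 1, 12).
v_1 = A·v_0 = (12, 4, 11).
v_2 = A·v_1 = (1, 8, 2).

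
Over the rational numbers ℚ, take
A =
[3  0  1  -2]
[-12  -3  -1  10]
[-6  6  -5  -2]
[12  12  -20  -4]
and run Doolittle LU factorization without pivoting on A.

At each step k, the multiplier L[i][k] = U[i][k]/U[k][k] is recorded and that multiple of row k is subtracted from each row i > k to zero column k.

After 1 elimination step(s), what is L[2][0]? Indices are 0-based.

L[2][0] = -2

Step 1: pivot at (0,0) is 3.
  row1 ← row1 − (-4)·row0  ⇒  L[1][0]=-4, U row1=(0, -3, 3, 2)
  row2 ← row2 − (-2)·row0  ⇒  L[2][0]=-2, U row2=(0, 6, -3, -6)
  row3 ← row3 − (4)·row0  ⇒  L[3][0]=4, U row3=(0, 12, -24, 4)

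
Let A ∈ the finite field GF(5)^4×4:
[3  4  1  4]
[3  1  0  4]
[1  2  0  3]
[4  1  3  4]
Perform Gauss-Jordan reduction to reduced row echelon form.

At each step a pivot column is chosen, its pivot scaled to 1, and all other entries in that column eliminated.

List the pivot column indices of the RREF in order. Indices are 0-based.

pivot columns: 0, 1, 2

step 1: normalize row 0 (÷3) = (1, 3, 2, 3)
  row 1: subtract 3×row0 = (0, 2, 4, 0)
  row 2: subtract 1×row0 = (0, 4, 3, 0)
  row 3: subtract 4×row0 = (0, 4, 0, 2)
step 2: normalize row 1 (÷2) = (0, 1, 2, 0)
  row 0: subtract 3×row1 = (1, 0, 1, 3)
  row 2: subtract 4×row1 = (0, 0, 0, 0)
  row 3: subtract 4×row1 = (0, 0, 2, 2)
step 3: exchange rows 2,3
step 3: normalize row 2 (÷2) = (0, 0, 1, 1)
  row 0: subtract 1×row2 = (1, 0, 0, 2)
  row 1: subtract 2×row2 = (0, 1, 0, 3)
skip col 3 (zero from row 3)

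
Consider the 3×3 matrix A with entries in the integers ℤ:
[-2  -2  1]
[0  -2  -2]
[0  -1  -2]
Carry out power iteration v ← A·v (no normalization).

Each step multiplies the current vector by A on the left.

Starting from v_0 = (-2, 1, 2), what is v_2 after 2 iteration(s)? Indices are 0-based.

v_2 = (-1, 22, 16)

v_0 = (-2, 1, 2).
v_1 = A·v_0 = (4, -6, -5).
v_2 = A·v_1 = (-1, 22, 16).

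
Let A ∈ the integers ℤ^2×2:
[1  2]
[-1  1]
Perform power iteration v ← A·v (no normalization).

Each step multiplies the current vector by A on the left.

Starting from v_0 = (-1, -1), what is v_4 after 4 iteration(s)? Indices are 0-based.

v_0 = (-1, -1).
v_1 = A·v_0 = (-3, 0).
v_2 = A·v_1 = (-3, 3).
v_3 = A·v_2 = (3, 6).
v_4 = A·v_3 = (15, 3).

v_4 = (15, 3)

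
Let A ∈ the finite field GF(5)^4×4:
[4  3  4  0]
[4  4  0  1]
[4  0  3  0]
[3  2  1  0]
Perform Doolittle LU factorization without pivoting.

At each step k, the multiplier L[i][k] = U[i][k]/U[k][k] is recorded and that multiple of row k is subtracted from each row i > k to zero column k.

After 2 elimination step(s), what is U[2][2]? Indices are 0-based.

U[2][2] = 2

[col 0] pivot 4
  R1 -= 1*R0 → (0, 1, 1, 1)  (L[1][0] := 1)
  R2 -= 1*R0 → (0, 2, 4, 0)  (L[2][0] := 1)
  R3 -= 2*R0 → (0, 1, 3, 0)  (L[3][0] := 2)
[col 1] pivot 1
  R2 -= 2*R1 → (0, 0, 2, 3)  (L[2][1] := 2)
  R3 -= 1*R1 → (0, 0, 2, 4)  (L[3][1] := 1)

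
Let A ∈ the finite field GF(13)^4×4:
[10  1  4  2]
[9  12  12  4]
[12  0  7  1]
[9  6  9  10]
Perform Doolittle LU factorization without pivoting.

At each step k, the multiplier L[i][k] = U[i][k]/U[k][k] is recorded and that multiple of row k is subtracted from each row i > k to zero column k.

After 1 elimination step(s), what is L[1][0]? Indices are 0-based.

Step 1: pivot at (0,0) is 10.
  row1 ← row1 − (10)·row0  ⇒  L[1][0]=10, U row1=(0, 2, 11, 10)
  row2 ← row2 − (9)·row0  ⇒  L[2][0]=9, U row2=(0, 4, 10, 9)
  row3 ← row3 − (10)·row0  ⇒  L[3][0]=10, U row3=(0, 9, 8, 3)

L[1][0] = 10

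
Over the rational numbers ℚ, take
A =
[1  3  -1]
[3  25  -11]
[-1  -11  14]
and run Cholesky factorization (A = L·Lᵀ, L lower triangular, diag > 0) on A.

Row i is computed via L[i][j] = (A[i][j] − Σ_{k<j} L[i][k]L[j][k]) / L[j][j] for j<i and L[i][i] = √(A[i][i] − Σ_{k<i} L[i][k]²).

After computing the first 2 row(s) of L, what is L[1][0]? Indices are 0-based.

L[1][0] = 3

Step 1: L[0][0] = √(1) = 1.
  L[1][0] = (3) / L[0][0] = 3.
Step 2: L[1][1] = √(16) = 4.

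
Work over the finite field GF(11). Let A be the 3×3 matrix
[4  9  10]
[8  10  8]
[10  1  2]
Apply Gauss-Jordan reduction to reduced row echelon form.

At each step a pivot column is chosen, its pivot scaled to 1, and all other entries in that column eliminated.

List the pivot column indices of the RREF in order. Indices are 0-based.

pivot columns: 0, 1, 2

pivot(0,0)=4: scale R0 → (1, 5, 8)
  clear (1,0): R1 −= (8)R0 → (0, 3, 10)
  clear (2,0): R2 −= (10)R0 → (0, 6, 10)
pivot(1,1)=3: scale R1 → (0, 1, 7)
  clear (0,1): R0 −= (5)R1 → (1, 0, 6)
  clear (2,1): R2 −= (6)R1 → (0, 0, 1)
pivot(2,2)=1: scale R2 → (0, 0, 1)
  clear (0,2): R0 −= (6)R2 → (1, 0, 0)
  clear (1,2): R1 −= (7)R2 → (0, 1, 0)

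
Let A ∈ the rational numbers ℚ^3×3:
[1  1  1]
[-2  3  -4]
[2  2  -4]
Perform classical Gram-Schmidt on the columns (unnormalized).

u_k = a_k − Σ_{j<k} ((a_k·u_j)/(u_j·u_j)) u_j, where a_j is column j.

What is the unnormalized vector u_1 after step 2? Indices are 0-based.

Step 1: u_0 = a_0 = (1, -2, 2).
Step 2: u_1 = a_1 − (-1/9)·u_0 = (10/9, 25/9, 20/9).

u_1 = (10/9, 25/9, 20/9)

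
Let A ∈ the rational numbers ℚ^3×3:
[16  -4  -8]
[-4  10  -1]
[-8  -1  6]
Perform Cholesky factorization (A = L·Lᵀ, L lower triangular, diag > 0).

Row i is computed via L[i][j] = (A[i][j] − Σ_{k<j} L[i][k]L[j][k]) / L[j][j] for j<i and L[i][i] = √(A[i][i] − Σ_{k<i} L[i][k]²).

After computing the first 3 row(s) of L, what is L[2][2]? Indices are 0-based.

L[2][2] = 1

Step 1: L[0][0] = √(16) = 4.
  L[1][0] = (-4) / L[0][0] = -1.
Step 2: L[1][1] = √(9) = 3.
  L[2][0] = (-8) / L[0][0] = -2.
  L[2][1] = (-3) / L[1][1] = -1.
Step 3: L[2][2] = √(1) = 1.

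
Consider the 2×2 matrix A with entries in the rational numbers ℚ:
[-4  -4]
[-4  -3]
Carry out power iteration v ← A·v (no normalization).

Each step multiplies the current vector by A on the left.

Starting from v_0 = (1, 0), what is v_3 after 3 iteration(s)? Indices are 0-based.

v_0 = (1, 0).
v_1 = A·v_0 = (-4, -4).
v_2 = A·v_1 = (32, 28).
v_3 = A·v_2 = (-240, -212).

v_3 = (-240, -212)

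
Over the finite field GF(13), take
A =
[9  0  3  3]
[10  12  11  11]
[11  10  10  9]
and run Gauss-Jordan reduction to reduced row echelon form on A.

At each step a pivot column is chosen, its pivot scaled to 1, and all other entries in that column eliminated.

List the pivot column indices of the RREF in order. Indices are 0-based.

pivot columns: 0, 1, 2

pivot(0,0)=9: scale R0 → (1, 0, 9, 9)
  clear (1,0): R1 −= (10)R0 → (0, 12, 12, 12)
  clear (2,0): R2 −= (11)R0 → (0, 10, 2, 1)
pivot(1,1)=12: scale R1 → (0, 1, 1, 1)
  clear (2,1): R2 −= (10)R1 → (0, 0, 5, 4)
pivot(2,2)=5: scale R2 → (0, 0, 1, 6)
  clear (0,2): R0 −= (9)R2 → (1, 0, 0, 7)
  clear (1,2): R1 −= (1)R2 → (0, 1, 0, 8)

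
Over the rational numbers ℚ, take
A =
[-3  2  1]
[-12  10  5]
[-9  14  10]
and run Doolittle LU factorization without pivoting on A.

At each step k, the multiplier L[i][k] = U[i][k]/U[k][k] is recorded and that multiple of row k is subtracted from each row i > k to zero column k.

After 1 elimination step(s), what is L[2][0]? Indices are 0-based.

k=0: U[0][0]=-3
  eliminate (1,0): mult=4, new row 1: (0, 2, 1); set L[1][0]=4
  eliminate (2,0): mult=3, new row 2: (0, 8, 7); set L[2][0]=3

L[2][0] = 3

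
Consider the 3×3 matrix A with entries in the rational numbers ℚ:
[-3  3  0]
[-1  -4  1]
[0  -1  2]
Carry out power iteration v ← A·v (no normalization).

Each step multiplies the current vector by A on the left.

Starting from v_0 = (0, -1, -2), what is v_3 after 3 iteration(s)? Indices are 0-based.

v_0 = (0, -1, -2).
v_1 = A·v_0 = (-3, 2, -3).
v_2 = A·v_1 = (15, -8, -8).
v_3 = A·v_2 = (-69, 9, -8).

v_3 = (-69, 9, -8)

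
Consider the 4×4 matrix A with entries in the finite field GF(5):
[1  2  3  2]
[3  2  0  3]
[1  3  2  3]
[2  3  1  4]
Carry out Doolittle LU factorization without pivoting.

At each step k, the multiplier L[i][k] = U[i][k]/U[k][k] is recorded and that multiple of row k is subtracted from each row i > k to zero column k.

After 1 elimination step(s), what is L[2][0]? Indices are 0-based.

L[2][0] = 1

[col 0] pivot 1
  R1 -= 3*R0 → (0, 1, 1, 2)  (L[1][0] := 3)
  R2 -= 1*R0 → (0, 1, 4, 1)  (L[2][0] := 1)
  R3 -= 2*R0 → (0, 4, 0, 0)  (L[3][0] := 2)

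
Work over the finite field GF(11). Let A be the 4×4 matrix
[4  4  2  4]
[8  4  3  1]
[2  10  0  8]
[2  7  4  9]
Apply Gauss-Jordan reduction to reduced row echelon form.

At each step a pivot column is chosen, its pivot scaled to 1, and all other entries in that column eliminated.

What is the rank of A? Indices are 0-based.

[1] R0 /= 4  ⇒  (1, 1, 6, 1)
     R1 -= 8·R0  ⇒  (0, 7, 10, 4)
     R2 -= 2·R0  ⇒  (0, 8, 10, 6)
     R3 -= 2·R0  ⇒  (0, 5, 3, 7)
[2] R1 /= 7  ⇒  (0, 1, 3, 10)
     R0 -= 1·R1  ⇒  (1, 0, 3, 2)
     R2 -= 8·R1  ⇒  (0, 0, 8, 3)
     R3 -= 5·R1  ⇒  (0, 0, 10, 1)
[3] R2 /= 8  ⇒  (0, 0, 1, 10)
     R0 -= 3·R2  ⇒  (1, 0, 0, 5)
     R1 -= 3·R2  ⇒  (0, 1, 0, 2)
     R3 -= 10·R2  ⇒  (0, 0, 0, 0)
column 3 empty below row 3

rank = 3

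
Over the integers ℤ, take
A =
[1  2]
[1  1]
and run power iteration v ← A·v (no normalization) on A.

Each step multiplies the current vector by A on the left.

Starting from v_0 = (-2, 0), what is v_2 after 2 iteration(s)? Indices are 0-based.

v_0 = (-2, 0).
v_1 = A·v_0 = (-2, -2).
v_2 = A·v_1 = (-6, -4).

v_2 = (-6, -4)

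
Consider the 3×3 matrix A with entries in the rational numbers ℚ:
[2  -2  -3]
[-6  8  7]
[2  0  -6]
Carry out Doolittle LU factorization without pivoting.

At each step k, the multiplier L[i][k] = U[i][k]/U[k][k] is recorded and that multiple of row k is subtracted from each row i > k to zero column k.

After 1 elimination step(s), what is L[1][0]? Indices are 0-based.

L[1][0] = -3

Step 1: pivot at (0,0) is 2.
  row1 ← row1 − (-3)·row0  ⇒  L[1][0]=-3, U row1=(0, 2, -2)
  row2 ← row2 − (1)·row0  ⇒  L[2][0]=1, U row2=(0, 2, -3)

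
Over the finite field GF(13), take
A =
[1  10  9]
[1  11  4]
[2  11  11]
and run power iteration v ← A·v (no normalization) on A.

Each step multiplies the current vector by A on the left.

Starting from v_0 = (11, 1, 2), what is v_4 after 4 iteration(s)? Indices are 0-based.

v_0 = (11, 1, 2).
v_1 = A·v_0 = (0, 4, 3).
v_2 = A·v_1 = (2, 4, 12).
v_3 = A·v_2 = (7, 3, 11).
v_4 = A·v_3 = (6, 6, 12).

v_4 = (6, 6, 12)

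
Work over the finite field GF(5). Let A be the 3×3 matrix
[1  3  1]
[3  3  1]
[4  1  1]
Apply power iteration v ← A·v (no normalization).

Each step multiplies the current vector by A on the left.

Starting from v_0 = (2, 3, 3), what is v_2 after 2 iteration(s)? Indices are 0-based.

v_0 = (2, 3, 3).
v_1 = A·v_0 = (4, 3, 4).
v_2 = A·v_1 = (2, 0, 3).

v_2 = (2, 0, 3)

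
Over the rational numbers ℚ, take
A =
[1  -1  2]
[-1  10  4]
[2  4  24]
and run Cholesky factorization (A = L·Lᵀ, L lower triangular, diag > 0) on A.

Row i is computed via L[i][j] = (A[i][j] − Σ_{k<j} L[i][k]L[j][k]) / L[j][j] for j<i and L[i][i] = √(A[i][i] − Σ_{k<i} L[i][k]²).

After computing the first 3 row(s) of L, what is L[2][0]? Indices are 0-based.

L[2][0] = 2

Step 1: L[0][0] = √(1) = 1.
  L[1][0] = (-1) / L[0][0] = -1.
Step 2: L[1][1] = √(9) = 3.
  L[2][0] = (2) / L[0][0] = 2.
  L[2][1] = (6) / L[1][1] = 2.
Step 3: L[2][2] = √(16) = 4.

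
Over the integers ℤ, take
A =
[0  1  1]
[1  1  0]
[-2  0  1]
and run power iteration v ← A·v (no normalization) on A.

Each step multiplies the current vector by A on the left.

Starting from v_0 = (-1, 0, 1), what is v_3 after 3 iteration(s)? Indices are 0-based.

v_0 = (-1, 0, 1).
v_1 = A·v_0 = (1, -1, 3).
v_2 = A·v_1 = (2, 0, 1).
v_3 = A·v_2 = (1, 2, -3).

v_3 = (1, 2, -3)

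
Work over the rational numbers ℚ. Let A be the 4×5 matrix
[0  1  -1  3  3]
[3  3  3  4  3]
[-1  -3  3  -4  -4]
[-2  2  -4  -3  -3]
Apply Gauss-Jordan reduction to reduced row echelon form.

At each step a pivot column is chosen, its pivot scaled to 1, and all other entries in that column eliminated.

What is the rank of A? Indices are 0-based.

pivot(0,0): swap R0↔R1
pivot(0,0)=3: scale R0 → (1, 1, 1, 4/3, 1)
  clear (2,0): R2 −= (-1)R0 → (0, -2, 4, -8/3, -3)
  clear (3,0): R3 −= (-2)R0 → (0, 4, -2, -1/3, -1)
pivot(1,1)=1: scale R1 → (0, 1, -1, 3, 3)
  clear (0,1): R0 −= (1)R1 → (1, 0, 2, -5/3, -2)
  clear (2,1): R2 −= (-2)R1 → (0, 0, 2, 10/3, 3)
  clear (3,1): R3 −= (4)R1 → (0, 0, 2, -37/3, -13)
pivot(2,2)=2: scale R2 → (0, 0, 1, 5/3, 3/2)
  clear (0,2): R0 −= (2)R2 → (1, 0, 0, -5, -5)
  clear (1,2): R1 −= (-1)R2 → (0, 1, 0, 14/3, 9/2)
  clear (3,2): R3 −= (2)R2 → (0, 0, 0, -47/3, -16)
pivot(3,3)=-47/3: scale R3 → (0, 0, 0, 1, 48/47)
  clear (0,3): R0 −= (-5)R3 → (1, 0, 0, 0, 5/47)
  clear (1,3): R1 −= (14/3)R3 → (0, 1, 0, 0, -25/94)
  clear (2,3): R2 −= (5/3)R3 → (0, 0, 1, 0, -19/94)

rank = 4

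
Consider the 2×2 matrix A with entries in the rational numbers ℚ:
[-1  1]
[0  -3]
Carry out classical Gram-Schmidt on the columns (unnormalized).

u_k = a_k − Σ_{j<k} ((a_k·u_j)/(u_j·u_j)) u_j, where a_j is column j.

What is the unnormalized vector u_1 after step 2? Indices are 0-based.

Step 1: u_0 = a_0 = (-1, 0).
Step 2: u_1 = a_1 − (-1)·u_0 = (0, -3).

u_1 = (0, -3)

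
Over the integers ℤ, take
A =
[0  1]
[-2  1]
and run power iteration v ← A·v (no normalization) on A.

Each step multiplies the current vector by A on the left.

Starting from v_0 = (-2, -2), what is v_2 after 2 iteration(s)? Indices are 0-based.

v_2 = (2, 6)

v_0 = (-2, -2).
v_1 = A·v_0 = (-2, 2).
v_2 = A·v_1 = (2, 6).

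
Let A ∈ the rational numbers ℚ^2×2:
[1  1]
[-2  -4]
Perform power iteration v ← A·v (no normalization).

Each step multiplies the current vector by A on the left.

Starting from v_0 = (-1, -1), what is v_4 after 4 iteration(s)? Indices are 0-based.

v_4 = (56, -256)

v_0 = (-1, -1).
v_1 = A·v_0 = (-2, 6).
v_2 = A·v_1 = (4, -20).
v_3 = A·v_2 = (-16, 72).
v_4 = A·v_3 = (56, -256).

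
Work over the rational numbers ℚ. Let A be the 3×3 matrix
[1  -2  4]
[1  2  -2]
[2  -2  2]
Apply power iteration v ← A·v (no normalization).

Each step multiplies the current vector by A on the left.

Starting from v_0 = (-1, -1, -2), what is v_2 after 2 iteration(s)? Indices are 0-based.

v_0 = (-1, -1, -2).
v_1 = A·v_0 = (-7, 1, -4).
v_2 = A·v_1 = (-25, 3, -24).

v_2 = (-25, 3, -24)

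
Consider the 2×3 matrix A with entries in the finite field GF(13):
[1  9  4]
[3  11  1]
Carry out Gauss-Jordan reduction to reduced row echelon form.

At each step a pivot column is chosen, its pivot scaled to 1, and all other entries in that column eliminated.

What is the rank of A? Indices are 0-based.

pivot(0,0)=1: scale R0 → (1, 9, 4)
  clear (1,0): R1 −= (3)R0 → (0, 10, 2)
pivot(1,1)=10: scale R1 → (0, 1, 8)
  clear (0,1): R0 −= (9)R1 → (1, 0, 10)

rank = 2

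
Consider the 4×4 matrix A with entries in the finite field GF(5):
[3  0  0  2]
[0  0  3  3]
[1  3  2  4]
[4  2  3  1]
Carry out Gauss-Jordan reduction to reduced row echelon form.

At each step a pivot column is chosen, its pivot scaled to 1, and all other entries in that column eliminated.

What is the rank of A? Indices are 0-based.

rank = 3

step 1: normalize row 0 (÷3) = (1, 0, 0, 4)
  row 2: subtract 1×row0 = (0, 3, 2, 0)
  row 3: subtract 4×row0 = (0, 2, 3, 0)
step 2: exchange rows 1,2
step 2: normalize row 1 (÷3) = (0, 1, 4, 0)
  row 3: subtract 2×row1 = (0, 0, 0, 0)
step 3: normalize row 2 (÷3) = (0, 0, 1, 1)
  row 1: subtract 4×row2 = (0, 1, 0, 1)
skip col 3 (zero from row 3)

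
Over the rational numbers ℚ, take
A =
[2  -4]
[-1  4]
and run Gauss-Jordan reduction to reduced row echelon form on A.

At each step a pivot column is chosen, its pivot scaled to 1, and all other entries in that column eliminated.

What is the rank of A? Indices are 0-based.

rank = 2

pivot(0,0)=2: scale R0 → (1, -2)
  clear (1,0): R1 −= (-1)R0 → (0, 2)
pivot(1,1)=2: scale R1 → (0, 1)
  clear (0,1): R0 −= (-2)R1 → (1, 0)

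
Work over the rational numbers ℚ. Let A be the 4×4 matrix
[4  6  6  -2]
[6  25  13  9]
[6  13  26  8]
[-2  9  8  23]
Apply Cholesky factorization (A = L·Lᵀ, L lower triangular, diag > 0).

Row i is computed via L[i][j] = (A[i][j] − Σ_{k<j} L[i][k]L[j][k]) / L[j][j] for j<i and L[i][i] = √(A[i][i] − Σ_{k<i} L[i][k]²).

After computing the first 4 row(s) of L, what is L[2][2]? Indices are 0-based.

Step 1: L[0][0] = √(4) = 2.
  L[1][0] = (6) / L[0][0] = 3.
Step 2: L[1][1] = √(16) = 4.
  L[2][0] = (6) / L[0][0] = 3.
  L[2][1] = (4) / L[1][1] = 1.
Step 3: L[2][2] = √(16) = 4.
  L[3][0] = (-2) / L[0][0] = -1.
  L[3][1] = (12) / L[1][1] = 3.
  L[3][2] = (8) / L[2][2] = 2.
Step 4: L[3][3] = √(9) = 3.

L[2][2] = 4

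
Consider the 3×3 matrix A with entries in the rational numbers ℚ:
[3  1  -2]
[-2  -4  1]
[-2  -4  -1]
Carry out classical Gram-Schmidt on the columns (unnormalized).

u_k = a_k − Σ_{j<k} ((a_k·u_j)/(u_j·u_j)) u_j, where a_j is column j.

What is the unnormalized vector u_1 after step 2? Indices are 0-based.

Step 1: u_0 = a_0 = (3, -2, -2).
Step 2: u_1 = a_1 − (19/17)·u_0 = (-40/17, -30/17, -30/17).

u_1 = (-40/17, -30/17, -30/17)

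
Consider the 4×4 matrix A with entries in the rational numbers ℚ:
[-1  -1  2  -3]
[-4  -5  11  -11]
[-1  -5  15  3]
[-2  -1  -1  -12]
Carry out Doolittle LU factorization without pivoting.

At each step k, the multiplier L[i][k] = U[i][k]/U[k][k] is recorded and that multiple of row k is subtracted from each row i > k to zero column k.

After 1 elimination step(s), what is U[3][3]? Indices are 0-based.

Step 1: pivot at (0,0) is -1.
  row1 ← row1 − (4)·row0  ⇒  L[1][0]=4, U row1=(0, -1, 3, 1)
  row2 ← row2 − (1)·row0  ⇒  L[2][0]=1, U row2=(0, -4, 13, 6)
  row3 ← row3 − (2)·row0  ⇒  L[3][0]=2, U row3=(0, 1, -5, -6)

U[3][3] = -6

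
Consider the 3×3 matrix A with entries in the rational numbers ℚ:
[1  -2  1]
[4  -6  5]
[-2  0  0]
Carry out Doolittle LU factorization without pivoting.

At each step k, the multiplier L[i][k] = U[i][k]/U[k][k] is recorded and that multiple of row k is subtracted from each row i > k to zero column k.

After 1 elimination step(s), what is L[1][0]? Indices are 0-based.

L[1][0] = 4

k=0: U[0][0]=1
  eliminate (1,0): mult=4, new row 1: (0, 2, 1); set L[1][0]=4
  eliminate (2,0): mult=-2, new row 2: (0, -4, 2); set L[2][0]=-2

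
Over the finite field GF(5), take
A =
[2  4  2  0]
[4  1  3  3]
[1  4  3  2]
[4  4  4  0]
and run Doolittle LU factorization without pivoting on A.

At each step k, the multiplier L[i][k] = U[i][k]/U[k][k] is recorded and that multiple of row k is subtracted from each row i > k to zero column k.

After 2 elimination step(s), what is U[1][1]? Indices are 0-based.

[col 0] pivot 2
  R1 -= 2*R0 → (0, 3, 4, 3)  (L[1][0] := 2)
  R2 -= 3*R0 → (0, 2, 2, 2)  (L[2][0] := 3)
  R3 -= 2*R0 → (0, 1, 0, 0)  (L[3][0] := 2)
[col 1] pivot 3
  R2 -= 4*R1 → (0, 0, 1, 0)  (L[2][1] := 4)
  R3 -= 2*R1 → (0, 0, 2, 4)  (L[3][1] := 2)

U[1][1] = 3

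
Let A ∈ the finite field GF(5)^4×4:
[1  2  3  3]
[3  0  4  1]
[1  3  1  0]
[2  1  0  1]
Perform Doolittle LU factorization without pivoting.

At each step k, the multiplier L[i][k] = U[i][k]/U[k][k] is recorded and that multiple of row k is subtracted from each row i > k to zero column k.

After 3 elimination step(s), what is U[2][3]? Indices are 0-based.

[col 0] pivot 1
  R1 -= 3*R0 → (0, 4, 0, 2)  (L[1][0] := 3)
  R2 -= 1*R0 → (0, 1, 3, 2)  (L[2][0] := 1)
  R3 -= 2*R0 → (0, 2, 4, 0)  (L[3][0] := 2)
[col 1] pivot 4
  R2 -= 4*R1 → (0, 0, 3, 4)  (L[2][1] := 4)
  R3 -= 3*R1 → (0, 0, 4, 4)  (L[3][1] := 3)
[col 2] pivot 3
  R3 -= 3*R2 → (0, 0, 0, 2)  (L[3][2] := 3)

U[2][3] = 4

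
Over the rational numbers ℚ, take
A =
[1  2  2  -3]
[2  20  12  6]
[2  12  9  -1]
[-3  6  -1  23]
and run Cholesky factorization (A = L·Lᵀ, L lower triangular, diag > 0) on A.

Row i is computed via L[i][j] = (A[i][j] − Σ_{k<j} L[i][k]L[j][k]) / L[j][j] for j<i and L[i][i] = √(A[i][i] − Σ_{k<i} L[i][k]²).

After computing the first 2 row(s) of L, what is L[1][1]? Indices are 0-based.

L[1][1] = 4

Step 1: L[0][0] = √(1) = 1.
  L[1][0] = (2) / L[0][0] = 2.
Step 2: L[1][1] = √(16) = 4.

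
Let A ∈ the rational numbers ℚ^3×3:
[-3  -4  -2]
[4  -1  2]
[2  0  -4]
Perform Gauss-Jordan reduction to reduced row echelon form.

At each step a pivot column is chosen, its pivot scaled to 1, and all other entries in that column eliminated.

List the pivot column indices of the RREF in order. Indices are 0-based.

[1] R0 /= -3  ⇒  (1, 4/3, 2/3)
     R1 -= 4·R0  ⇒  (0, -19/3, -2/3)
     R2 -= 2·R0  ⇒  (0, -8/3, -16/3)
[2] R1 /= -19/3  ⇒  (0, 1, 2/19)
     R0 -= 4/3·R1  ⇒  (1, 0, 10/19)
     R2 -= -8/3·R1  ⇒  (0, 0, -96/19)
[3] R2 /= -96/19  ⇒  (0, 0, 1)
     R0 -= 10/19·R2  ⇒  (1, 0, 0)
     R1 -= 2/19·R2  ⇒  (0, 1, 0)

pivot columns: 0, 1, 2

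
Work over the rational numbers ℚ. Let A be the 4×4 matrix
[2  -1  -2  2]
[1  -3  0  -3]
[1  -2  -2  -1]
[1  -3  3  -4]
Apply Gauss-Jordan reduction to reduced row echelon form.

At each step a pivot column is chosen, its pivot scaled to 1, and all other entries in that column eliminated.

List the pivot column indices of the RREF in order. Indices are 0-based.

pivot columns: 0, 1, 2, 3

[1] R0 /= 2  ⇒  (1, -1/2, -1, 1)
     R1 -= 1·R0  ⇒  (0, -5/2, 1, -4)
     R2 -= 1·R0  ⇒  (0, -3/2, -1, -2)
     R3 -= 1·R0  ⇒  (0, -5/2, 4, -5)
[2] R1 /= -5/2  ⇒  (0, 1, -2/5, 8/5)
     R0 -= -1/2·R1  ⇒  (1, 0, -6/5, 9/5)
     R2 -= -3/2·R1  ⇒  (0, 0, -8/5, 2/5)
     R3 -= -5/2·R1  ⇒  (0, 0, 3, -1)
[3] R2 /= -8/5  ⇒  (0, 0, 1, -1/4)
     R0 -= -6/5·R2  ⇒  (1, 0, 0, 3/2)
     R1 -= -2/5·R2  ⇒  (0, 1, 0, 3/2)
     R3 -= 3·R2  ⇒  (0, 0, 0, -1/4)
[4] R3 /= -1/4  ⇒  (0, 0, 0, 1)
     R0 -= 3/2·R3  ⇒  (1, 0, 0, 0)
     R1 -= 3/2·R3  ⇒  (0, 1, 0, 0)
     R2 -= -1/4·R3  ⇒  (0, 0, 1, 0)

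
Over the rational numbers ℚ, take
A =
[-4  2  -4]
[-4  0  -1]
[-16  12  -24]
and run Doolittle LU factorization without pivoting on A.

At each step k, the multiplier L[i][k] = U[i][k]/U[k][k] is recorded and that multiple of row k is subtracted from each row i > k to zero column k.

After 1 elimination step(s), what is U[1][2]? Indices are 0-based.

U[1][2] = 3

[col 0] pivot -4
  R1 -= 1*R0 → (0, -2, 3)  (L[1][0] := 1)
  R2 -= 4*R0 → (0, 4, -8)  (L[2][0] := 4)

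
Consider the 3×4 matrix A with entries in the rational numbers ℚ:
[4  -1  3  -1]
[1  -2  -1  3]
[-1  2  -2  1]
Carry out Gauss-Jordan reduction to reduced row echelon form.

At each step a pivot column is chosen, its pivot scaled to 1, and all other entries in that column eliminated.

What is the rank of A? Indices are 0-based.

[1] R0 /= 4  ⇒  (1, -1/4, 3/4, -1/4)
     R1 -= 1·R0  ⇒  (0, -7/4, -7/4, 13/4)
     R2 -= -1·R0  ⇒  (0, 7/4, -5/4, 3/4)
[2] R1 /= -7/4  ⇒  (0, 1, 1, -13/7)
     R0 -= -1/4·R1  ⇒  (1, 0, 1, -5/7)
     R2 -= 7/4·R1  ⇒  (0, 0, -3, 4)
[3] R2 /= -3  ⇒  (0, 0, 1, -4/3)
     R0 -= 1·R2  ⇒  (1, 0, 0, 13/21)
     R1 -= 1·R2  ⇒  (0, 1, 0, -11/21)

rank = 3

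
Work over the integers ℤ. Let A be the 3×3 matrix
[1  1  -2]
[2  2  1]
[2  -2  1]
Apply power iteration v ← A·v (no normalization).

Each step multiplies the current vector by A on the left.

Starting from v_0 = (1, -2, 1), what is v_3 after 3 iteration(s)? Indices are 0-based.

v_3 = (-25, -35, -31)

v_0 = (1, -2, 1).
v_1 = A·v_0 = (-3, -1, 7).
v_2 = A·v_1 = (-18, -1, 3).
v_3 = A·v_2 = (-25, -35, -31).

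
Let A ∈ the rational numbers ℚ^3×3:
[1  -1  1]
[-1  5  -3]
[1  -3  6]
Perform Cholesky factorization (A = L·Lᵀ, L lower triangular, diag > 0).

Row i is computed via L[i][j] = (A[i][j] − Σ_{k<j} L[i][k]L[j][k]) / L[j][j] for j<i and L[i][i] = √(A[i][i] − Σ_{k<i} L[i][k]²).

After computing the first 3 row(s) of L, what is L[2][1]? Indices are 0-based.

Step 1: L[0][0] = √(1) = 1.
  L[1][0] = (-1) / L[0][0] = -1.
Step 2: L[1][1] = √(4) = 2.
  L[2][0] = (1) / L[0][0] = 1.
  L[2][1] = (-2) / L[1][1] = -1.
Step 3: L[2][2] = √(4) = 2.

L[2][1] = -1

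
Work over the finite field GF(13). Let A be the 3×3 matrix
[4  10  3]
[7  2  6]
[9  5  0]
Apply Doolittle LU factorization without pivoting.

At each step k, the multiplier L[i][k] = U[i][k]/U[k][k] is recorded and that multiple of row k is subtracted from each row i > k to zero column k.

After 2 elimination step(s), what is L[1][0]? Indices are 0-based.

L[1][0] = 5

[col 0] pivot 4
  R1 -= 5*R0 → (0, 4, 4)  (L[1][0] := 5)
  R2 -= 12*R0 → (0, 2, 3)  (L[2][0] := 12)
[col 1] pivot 4
  R2 -= 7*R1 → (0, 0, 1)  (L[2][1] := 7)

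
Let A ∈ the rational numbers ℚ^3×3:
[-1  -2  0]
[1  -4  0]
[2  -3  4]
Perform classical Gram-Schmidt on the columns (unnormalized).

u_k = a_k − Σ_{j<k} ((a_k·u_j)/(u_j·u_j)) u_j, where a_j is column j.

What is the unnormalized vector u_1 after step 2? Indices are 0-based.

u_1 = (-10/3, -8/3, -1/3)

Step 1: u_0 = a_0 = (-1, 1, 2).
Step 2: u_1 = a_1 − (-4/3)·u_0 = (-10/3, -8/3, -1/3).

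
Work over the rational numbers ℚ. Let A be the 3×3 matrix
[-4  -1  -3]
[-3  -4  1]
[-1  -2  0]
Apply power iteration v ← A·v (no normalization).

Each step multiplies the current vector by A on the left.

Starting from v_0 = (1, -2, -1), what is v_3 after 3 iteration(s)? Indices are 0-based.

v_3 = (111, 106, 49)

v_0 = (1, -2, -1).
v_1 = A·v_0 = (1, 4, 3).
v_2 = A·v_1 = (-17, -16, -9).
v_3 = A·v_2 = (111, 106, 49).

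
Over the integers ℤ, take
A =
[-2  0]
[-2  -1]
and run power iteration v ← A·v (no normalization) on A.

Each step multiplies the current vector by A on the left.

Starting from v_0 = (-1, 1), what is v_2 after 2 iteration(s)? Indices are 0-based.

v_0 = (-1, 1).
v_1 = A·v_0 = (2, 1).
v_2 = A·v_1 = (-4, -5).

v_2 = (-4, -5)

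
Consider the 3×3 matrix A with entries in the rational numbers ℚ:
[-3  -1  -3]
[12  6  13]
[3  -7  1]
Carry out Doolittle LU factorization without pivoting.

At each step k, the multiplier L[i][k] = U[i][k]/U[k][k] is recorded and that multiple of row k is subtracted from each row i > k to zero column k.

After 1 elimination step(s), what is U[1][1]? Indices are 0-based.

U[1][1] = 2

[col 0] pivot -3
  R1 -= -4*R0 → (0, 2, 1)  (L[1][0] := -4)
  R2 -= -1*R0 → (0, -8, -2)  (L[2][0] := -1)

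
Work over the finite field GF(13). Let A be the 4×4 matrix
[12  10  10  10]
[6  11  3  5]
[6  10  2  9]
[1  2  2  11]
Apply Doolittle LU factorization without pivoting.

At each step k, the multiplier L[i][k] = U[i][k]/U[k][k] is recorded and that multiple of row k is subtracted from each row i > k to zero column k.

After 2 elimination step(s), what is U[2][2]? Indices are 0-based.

[col 0] pivot 12
  R1 -= 7*R0 → (0, 6, 11, 0)  (L[1][0] := 7)
  R2 -= 7*R0 → (0, 5, 10, 4)  (L[2][0] := 7)
  R3 -= 12*R0 → (0, 12, 12, 8)  (L[3][0] := 12)
[col 1] pivot 6
  R2 -= 3*R1 → (0, 0, 3, 4)  (L[2][1] := 3)
  R3 -= 2*R1 → (0, 0, 3, 8)  (L[3][1] := 2)

U[2][2] = 3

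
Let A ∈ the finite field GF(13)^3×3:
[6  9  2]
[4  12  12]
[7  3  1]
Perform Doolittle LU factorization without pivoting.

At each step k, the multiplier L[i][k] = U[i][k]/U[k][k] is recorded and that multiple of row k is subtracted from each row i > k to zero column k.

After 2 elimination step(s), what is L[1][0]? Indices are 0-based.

L[1][0] = 5

Step 1: pivot at (0,0) is 6.
  row1 ← row1 − (5)·row0  ⇒  L[1][0]=5, U row1=(0, 6, 2)
  row2 ← row2 − (12)·row0  ⇒  L[2][0]=12, U row2=(0, 12, 3)
Step 2: pivot at (1,1) is 6.
  row2 ← row2 − (2)·row1  ⇒  L[2][1]=2, U row2=(0, 0, 12)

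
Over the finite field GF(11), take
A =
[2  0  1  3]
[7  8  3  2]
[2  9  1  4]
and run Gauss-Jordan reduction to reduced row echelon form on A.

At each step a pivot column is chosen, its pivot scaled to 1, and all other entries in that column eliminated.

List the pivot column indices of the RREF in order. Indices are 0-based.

pivot columns: 0, 1, 2

[1] R0 /= 2  ⇒  (1, 0, 6, 7)
     R1 -= 7·R0  ⇒  (0, 8, 5, 8)
     R2 -= 2·R0  ⇒  (0, 9, 0, 1)
[2] R1 /= 8  ⇒  (0, 1, 2, 1)
     R2 -= 9·R1  ⇒  (0, 0, 4, 3)
[3] R2 /= 4  ⇒  (0, 0, 1, 9)
     R0 -= 6·R2  ⇒  (1, 0, 0, 8)
     R1 -= 2·R2  ⇒  (0, 1, 0, 5)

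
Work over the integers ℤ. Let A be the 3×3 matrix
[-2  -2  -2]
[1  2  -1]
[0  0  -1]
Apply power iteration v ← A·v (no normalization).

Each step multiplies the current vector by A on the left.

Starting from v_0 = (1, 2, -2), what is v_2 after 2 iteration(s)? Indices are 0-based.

v_0 = (1, 2, -2).
v_1 = A·v_0 = (-2, 7, 2).
v_2 = A·v_1 = (-14, 10, -2).

v_2 = (-14, 10, -2)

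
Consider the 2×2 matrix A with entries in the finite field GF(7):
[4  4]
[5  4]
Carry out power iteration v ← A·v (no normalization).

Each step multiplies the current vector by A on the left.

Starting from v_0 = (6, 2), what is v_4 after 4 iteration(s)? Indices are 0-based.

v_0 = (6, 2).
v_1 = A·v_0 = (4, 3).
v_2 = A·v_1 = (0, 4).
v_3 = A·v_2 = (2, 2).
v_4 = A·v_3 = (2, 4).

v_4 = (2, 4)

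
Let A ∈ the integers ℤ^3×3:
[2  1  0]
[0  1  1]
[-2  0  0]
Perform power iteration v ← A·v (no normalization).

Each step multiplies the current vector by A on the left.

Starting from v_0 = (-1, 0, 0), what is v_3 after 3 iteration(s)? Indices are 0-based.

v_0 = (-1, 0, 0).
v_1 = A·v_0 = (-2, 0, 2).
v_2 = A·v_1 = (-4, 2, 4).
v_3 = A·v_2 = (-6, 6, 8).

v_3 = (-6, 6, 8)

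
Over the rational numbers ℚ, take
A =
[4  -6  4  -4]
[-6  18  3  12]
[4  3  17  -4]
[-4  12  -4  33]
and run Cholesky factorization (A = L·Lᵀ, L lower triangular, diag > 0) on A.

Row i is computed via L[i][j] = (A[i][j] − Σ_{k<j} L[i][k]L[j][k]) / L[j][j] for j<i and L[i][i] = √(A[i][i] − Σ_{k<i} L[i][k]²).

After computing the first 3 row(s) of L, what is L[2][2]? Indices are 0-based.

L[2][2] = 2

Step 1: L[0][0] = √(4) = 2.
  L[1][0] = (-6) / L[0][0] = -3.
Step 2: L[1][1] = √(9) = 3.
  L[2][0] = (4) / L[0][0] = 2.
  L[2][1] = (9) / L[1][1] = 3.
Step 3: L[2][2] = √(4) = 2.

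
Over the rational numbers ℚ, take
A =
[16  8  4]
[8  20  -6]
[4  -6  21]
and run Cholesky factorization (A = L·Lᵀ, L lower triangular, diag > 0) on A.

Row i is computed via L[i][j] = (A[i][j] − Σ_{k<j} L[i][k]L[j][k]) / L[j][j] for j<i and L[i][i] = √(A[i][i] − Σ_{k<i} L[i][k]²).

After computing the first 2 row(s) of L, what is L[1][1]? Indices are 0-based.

Step 1: L[0][0] = √(16) = 4.
  L[1][0] = (8) / L[0][0] = 2.
Step 2: L[1][1] = √(16) = 4.

L[1][1] = 4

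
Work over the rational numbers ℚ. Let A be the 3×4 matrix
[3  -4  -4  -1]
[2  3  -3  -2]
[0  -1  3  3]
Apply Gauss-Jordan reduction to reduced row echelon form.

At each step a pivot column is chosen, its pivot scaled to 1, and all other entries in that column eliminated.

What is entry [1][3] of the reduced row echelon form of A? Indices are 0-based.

[1] R0 /= 3  ⇒  (1, -4/3, -4/3, -1/3)
     R1 -= 2·R0  ⇒  (0, 17/3, -1/3, -4/3)
[2] R1 /= 17/3  ⇒  (0, 1, -1/17, -4/17)
     R0 -= -4/3·R1  ⇒  (1, 0, -24/17, -11/17)
     R2 -= -1·R1  ⇒  (0, 0, 50/17, 47/17)
[3] R2 /= 50/17  ⇒  (0, 0, 1, 47/50)
     R0 -= -24/17·R2  ⇒  (1, 0, 0, 17/25)
     R1 -= -1/17·R2  ⇒  (0, 1, 0, -9/50)

M[1][3] = -9/50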